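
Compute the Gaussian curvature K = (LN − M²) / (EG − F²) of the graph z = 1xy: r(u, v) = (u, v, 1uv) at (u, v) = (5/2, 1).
K = -16/1089

Coefficients of the first fundamental form: E = v^2 + 1, F = u*v, G = u^2 + 1.
Coefficients of the second fundamental form: L = 0, M = 1/sqrt(u^2 + v^2 + 1), N = 0.
Assemble K = (LN − M²)/(EG − F²) = 1/((u^2*v^2 - (u^2 + 1)*(v^2 + 1))*(u^2 + v^2 + 1)). At (u, v) = (5/2, 1): K = -16/1089.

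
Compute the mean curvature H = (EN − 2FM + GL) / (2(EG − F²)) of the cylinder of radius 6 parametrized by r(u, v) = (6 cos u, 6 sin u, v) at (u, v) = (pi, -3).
H = -1/12

With E = 36, F = 0, G = 1, L = -6, M = 0, N = 0, assemble
  H = (EN − 2FM + GL) / (2(EG − F²)) = -1/12.
At (u, v) = (pi, -3): H = -1/12.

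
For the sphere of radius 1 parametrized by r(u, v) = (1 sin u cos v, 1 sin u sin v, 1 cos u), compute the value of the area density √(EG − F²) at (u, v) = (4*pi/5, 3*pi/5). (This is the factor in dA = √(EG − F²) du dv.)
√(EG − F²)|_{(4*pi/5, 3*pi/5)} = sqrt(10 - 2*sqrt(5))/4

E = 1, F = 0, G = sin(u)^2, so EG − F² = sin(u)^2. Taking the positive square root: √(EG − F²) = Abs(sin(u)). At (u, v) = (4*pi/5, 3*pi/5): sqrt(10 - 2*sqrt(5))/4.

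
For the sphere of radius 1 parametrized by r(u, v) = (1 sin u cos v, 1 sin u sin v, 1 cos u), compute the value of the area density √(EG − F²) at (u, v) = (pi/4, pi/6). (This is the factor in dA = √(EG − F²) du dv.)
√(EG − F²)|_{(pi/4, pi/6)} = sqrt(2)/2

E = 1, F = 0, G = sin(u)^2, so EG − F² = sin(u)^2. Taking the positive square root: √(EG − F²) = Abs(sin(u)). At (u, v) = (pi/4, pi/6): sqrt(2)/2.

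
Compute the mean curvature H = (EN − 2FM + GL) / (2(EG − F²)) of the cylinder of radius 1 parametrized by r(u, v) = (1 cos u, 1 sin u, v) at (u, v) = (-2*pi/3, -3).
H = -1/2

With E = 1, F = 0, G = 1, L = -1, M = 0, N = 0, assemble
  H = (EN − 2FM + GL) / (2(EG − F²)) = -1/2.
At (u, v) = (-2*pi/3, -3): H = -1/2.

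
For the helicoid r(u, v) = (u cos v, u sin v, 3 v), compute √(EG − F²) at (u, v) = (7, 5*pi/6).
√(EG − F²)|_{(7, 5*pi/6)} = sqrt(58)

E = 1, F = 0, G = u^2 + 9; EG − F² = u^2 + 9; √(EG − F²) = sqrt(u^2 + 9). At the given point: sqrt(58).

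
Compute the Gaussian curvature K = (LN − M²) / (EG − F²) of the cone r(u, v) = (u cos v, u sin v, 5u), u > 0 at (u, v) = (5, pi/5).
K = 0

Coefficients of the first fundamental form: E = 26, F = 0, G = u^2.
Coefficients of the second fundamental form: L = 0, M = 0, N = 5*sqrt(26)*u^2/(26*Abs(u)).
Assemble K = (LN − M²)/(EG − F²) = 0. At (u, v) = (5, pi/5): K = 0.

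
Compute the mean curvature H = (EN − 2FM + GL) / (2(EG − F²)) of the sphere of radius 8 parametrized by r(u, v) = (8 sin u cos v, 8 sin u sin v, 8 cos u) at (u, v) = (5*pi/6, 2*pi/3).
H = -1/8

With E = 64, F = 0, G = 64*sin(u)^2, L = -8*sin(u)/Abs(sin(u)), M = 0, N = -8*sin(u)^3/Abs(sin(u)), assemble
  H = (EN − 2FM + GL) / (2(EG − F²)) = -sin(u)/(8*Abs(sin(u))).
At (u, v) = (5*pi/6, 2*pi/3): H = -1/8.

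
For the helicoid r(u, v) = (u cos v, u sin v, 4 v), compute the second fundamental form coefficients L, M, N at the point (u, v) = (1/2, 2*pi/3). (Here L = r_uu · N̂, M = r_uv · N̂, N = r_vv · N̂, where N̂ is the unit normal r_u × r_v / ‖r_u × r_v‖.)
L = 0;  M = -8*sqrt(65)/65;  N = 0

Compute the unit normal N̂(u, v) = (4*sin(v)/sqrt(u^2 + 16), -4*cos(v)/sqrt(u^2 + 16), u/sqrt(u^2 + 16)), and the second partials r_uu, r_uv, r_vv. Take dot products:
  L(u, v) = r_uu · N̂ = 0,
  M(u, v) = r_uv · N̂ = -4/sqrt(u^2 + 16),
  N(u, v) = r_vv · N̂ = 0.
Evaluating at (u, v) = (1/2, 2*pi/3):
  L = 0, M = -8*sqrt(65)/65, N = 0.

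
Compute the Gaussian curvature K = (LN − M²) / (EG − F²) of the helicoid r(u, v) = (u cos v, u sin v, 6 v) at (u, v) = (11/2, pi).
K = -576/70225

Coefficients of the first fundamental form: E = 1, F = 0, G = u^2 + 36.
Coefficients of the second fundamental form: L = 0, M = -6/sqrt(u^2 + 36), N = 0.
Assemble K = (LN − M²)/(EG − F²) = -36/(u^2 + 36)^2. At (u, v) = (11/2, pi): K = -576/70225.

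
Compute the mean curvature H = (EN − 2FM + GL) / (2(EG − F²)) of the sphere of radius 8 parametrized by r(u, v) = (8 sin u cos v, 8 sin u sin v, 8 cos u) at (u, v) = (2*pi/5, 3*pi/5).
H = -1/8

With E = 64, F = 0, G = 64*sin(u)^2, L = -8*sin(u)/Abs(sin(u)), M = 0, N = -8*sin(u)^3/Abs(sin(u)), assemble
  H = (EN − 2FM + GL) / (2(EG − F²)) = -sin(u)/(8*Abs(sin(u))).
At (u, v) = (2*pi/5, 3*pi/5): H = -1/8.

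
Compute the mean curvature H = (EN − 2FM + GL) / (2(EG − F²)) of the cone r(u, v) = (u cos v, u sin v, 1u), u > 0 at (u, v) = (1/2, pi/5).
H = sqrt(2)/2

With E = 2, F = 0, G = u^2, L = 0, M = 0, N = sqrt(2)*u^2/(2*Abs(u)), assemble
  H = (EN − 2FM + GL) / (2(EG − F²)) = sqrt(2)/(4*Abs(u)).
At (u, v) = (1/2, pi/5): H = sqrt(2)/2.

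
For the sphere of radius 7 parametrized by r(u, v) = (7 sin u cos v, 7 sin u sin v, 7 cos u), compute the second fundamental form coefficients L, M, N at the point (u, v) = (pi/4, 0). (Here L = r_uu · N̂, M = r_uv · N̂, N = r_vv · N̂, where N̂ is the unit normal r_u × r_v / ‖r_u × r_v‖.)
L = -7;  M = 0;  N = -7/2

Compute the unit normal N̂(u, v) = (sin(u)^2*cos(v)/Abs(sin(u)), sin(u)^2*sin(v)/Abs(sin(u)), sin(2*u)/(2*Abs(sin(u)))), and the second partials r_uu, r_uv, r_vv. Take dot products:
  L(u, v) = r_uu · N̂ = -7*sin(u)/Abs(sin(u)),
  M(u, v) = r_uv · N̂ = 0,
  N(u, v) = r_vv · N̂ = -7*sin(u)^3/Abs(sin(u)).
Evaluating at (u, v) = (pi/4, 0):
  L = -7, M = 0, N = -7/2.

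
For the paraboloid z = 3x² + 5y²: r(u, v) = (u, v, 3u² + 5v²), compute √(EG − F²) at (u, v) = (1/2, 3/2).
√(EG − F²)|_{(1/2, 3/2)} = sqrt(235)

E = 36*u^2 + 1, F = 60*u*v, G = 100*v^2 + 1; EG − F² = 36*u^2 + 100*v^2 + 1; √(EG − F²) = sqrt(36*u^2 + 100*v^2 + 1). At the given point: sqrt(235).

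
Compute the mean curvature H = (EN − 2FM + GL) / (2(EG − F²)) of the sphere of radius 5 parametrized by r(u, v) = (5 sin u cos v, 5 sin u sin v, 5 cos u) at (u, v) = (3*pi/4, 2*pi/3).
H = -1/5

With E = 25, F = 0, G = 25*sin(u)^2, L = -5*sin(u)/Abs(sin(u)), M = 0, N = -5*sin(u)^3/Abs(sin(u)), assemble
  H = (EN − 2FM + GL) / (2(EG − F²)) = -sin(u)/(5*Abs(sin(u))).
At (u, v) = (3*pi/4, 2*pi/3): H = -1/5.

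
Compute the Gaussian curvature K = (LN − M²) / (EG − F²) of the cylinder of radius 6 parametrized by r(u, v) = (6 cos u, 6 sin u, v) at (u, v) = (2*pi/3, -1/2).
K = 0

Coefficients of the first fundamental form: E = 36, F = 0, G = 1.
Coefficients of the second fundamental form: L = -6, M = 0, N = 0.
Assemble K = (LN − M²)/(EG − F²) = 0. At (u, v) = (2*pi/3, -1/2): K = 0.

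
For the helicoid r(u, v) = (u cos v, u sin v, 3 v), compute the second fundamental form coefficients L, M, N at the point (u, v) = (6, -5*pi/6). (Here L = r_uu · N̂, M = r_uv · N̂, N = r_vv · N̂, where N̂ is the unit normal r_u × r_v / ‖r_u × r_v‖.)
L = 0;  M = -sqrt(5)/5;  N = 0

Compute the unit normal N̂(u, v) = (3*sin(v)/sqrt(u^2 + 9), -3*cos(v)/sqrt(u^2 + 9), u/sqrt(u^2 + 9)), and the second partials r_uu, r_uv, r_vv. Take dot products:
  L(u, v) = r_uu · N̂ = 0,
  M(u, v) = r_uv · N̂ = -3/sqrt(u^2 + 9),
  N(u, v) = r_vv · N̂ = 0.
Evaluating at (u, v) = (6, -5*pi/6):
  L = 0, M = -sqrt(5)/5, N = 0.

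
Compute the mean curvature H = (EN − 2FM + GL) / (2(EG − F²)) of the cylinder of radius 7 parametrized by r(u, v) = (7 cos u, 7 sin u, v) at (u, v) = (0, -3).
H = -1/14

With E = 49, F = 0, G = 1, L = -7, M = 0, N = 0, assemble
  H = (EN − 2FM + GL) / (2(EG − F²)) = -1/14.
At (u, v) = (0, -3): H = -1/14.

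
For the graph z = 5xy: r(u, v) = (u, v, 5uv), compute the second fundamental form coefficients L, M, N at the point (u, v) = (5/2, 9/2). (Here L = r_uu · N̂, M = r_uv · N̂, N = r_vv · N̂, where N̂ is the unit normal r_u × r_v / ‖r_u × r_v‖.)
L = 0;  M = 5*sqrt(2654)/1327;  N = 0

Compute the unit normal N̂(u, v) = (-5*v/sqrt(25*u^2 + 25*v^2 + 1), -5*u/sqrt(25*u^2 + 25*v^2 + 1), 1/sqrt(25*u^2 + 25*v^2 + 1)), and the second partials r_uu, r_uv, r_vv. Take dot products:
  L(u, v) = r_uu · N̂ = 0,
  M(u, v) = r_uv · N̂ = 5/sqrt(25*u^2 + 25*v^2 + 1),
  N(u, v) = r_vv · N̂ = 0.
Evaluating at (u, v) = (5/2, 9/2):
  L = 0, M = 5*sqrt(2654)/1327, N = 0.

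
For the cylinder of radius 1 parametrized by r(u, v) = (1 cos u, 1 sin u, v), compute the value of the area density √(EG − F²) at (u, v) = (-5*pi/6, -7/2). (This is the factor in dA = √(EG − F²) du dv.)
√(EG − F²)|_{(-5*pi/6, -7/2)} = 1

E = 1, F = 0, G = 1, so EG − F² = 1. Taking the positive square root: √(EG − F²) = 1. At (u, v) = (-5*pi/6, -7/2): 1.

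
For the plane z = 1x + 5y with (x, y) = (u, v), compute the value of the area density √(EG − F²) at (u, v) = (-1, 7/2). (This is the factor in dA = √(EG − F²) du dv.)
√(EG − F²)|_{(-1, 7/2)} = 3*sqrt(3)

E = 2, F = 5, G = 26, so EG − F² = 27. Taking the positive square root: √(EG − F²) = 3*sqrt(3). At (u, v) = (-1, 7/2): 3*sqrt(3).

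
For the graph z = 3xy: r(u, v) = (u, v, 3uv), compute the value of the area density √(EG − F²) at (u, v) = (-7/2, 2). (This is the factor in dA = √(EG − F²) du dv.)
√(EG − F²)|_{(-7/2, 2)} = sqrt(589)/2

E = 9*v^2 + 1, F = 9*u*v, G = 9*u^2 + 1, so EG − F² = 9*u^2 + 9*v^2 + 1. Taking the positive square root: √(EG − F²) = sqrt(9*u^2 + 9*v^2 + 1). At (u, v) = (-7/2, 2): sqrt(589)/2.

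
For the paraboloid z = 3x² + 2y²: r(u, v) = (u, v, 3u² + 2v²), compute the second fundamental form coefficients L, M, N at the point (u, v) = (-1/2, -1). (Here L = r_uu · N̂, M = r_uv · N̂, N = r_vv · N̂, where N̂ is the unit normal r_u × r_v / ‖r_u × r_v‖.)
L = 3*sqrt(26)/13;  M = 0;  N = 2*sqrt(26)/13

Compute the unit normal N̂(u, v) = (-6*u/sqrt(36*u^2 + 16*v^2 + 1), -4*v/sqrt(36*u^2 + 16*v^2 + 1), 1/sqrt(36*u^2 + 16*v^2 + 1)), and the second partials r_uu, r_uv, r_vv. Take dot products:
  L(u, v) = r_uu · N̂ = 6/sqrt(36*u^2 + 16*v^2 + 1),
  M(u, v) = r_uv · N̂ = 0,
  N(u, v) = r_vv · N̂ = 4/sqrt(36*u^2 + 16*v^2 + 1).
Evaluating at (u, v) = (-1/2, -1):
  L = 3*sqrt(26)/13, M = 0, N = 2*sqrt(26)/13.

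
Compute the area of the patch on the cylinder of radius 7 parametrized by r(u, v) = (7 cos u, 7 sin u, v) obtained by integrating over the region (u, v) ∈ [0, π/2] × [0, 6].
Area = 21*pi

Area = ∫∫ √(EG − F²) du dv with √(EG − F²) = 7. Integrating over [0, π/2] × [0, 6] gives 21*pi.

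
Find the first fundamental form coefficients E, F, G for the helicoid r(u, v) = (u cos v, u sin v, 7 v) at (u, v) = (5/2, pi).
E = 1;  F = 0;  G = 221/4

Partials: r_u = (cos(v), sin(v), 0), r_v = (-u*sin(v), u*cos(v), 7). As functions of (u, v):
  E = r_u · r_u = 1,
  F = r_u · r_v = 0,
  G = r_v · r_v = u^2 + 49.
Evaluating at (u, v) = (5/2, pi): E = 1, F = 0, G = 221/4.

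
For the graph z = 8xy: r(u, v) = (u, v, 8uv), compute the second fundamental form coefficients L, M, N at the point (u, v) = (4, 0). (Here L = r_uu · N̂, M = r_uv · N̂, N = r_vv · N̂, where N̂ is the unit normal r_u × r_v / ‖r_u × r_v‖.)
L = 0;  M = 8*sqrt(41)/205;  N = 0

Compute the unit normal N̂(u, v) = (-8*v/sqrt(64*u^2 + 64*v^2 + 1), -8*u/sqrt(64*u^2 + 64*v^2 + 1), 1/sqrt(64*u^2 + 64*v^2 + 1)), and the second partials r_uu, r_uv, r_vv. Take dot products:
  L(u, v) = r_uu · N̂ = 0,
  M(u, v) = r_uv · N̂ = 8/sqrt(64*u^2 + 64*v^2 + 1),
  N(u, v) = r_vv · N̂ = 0.
Evaluating at (u, v) = (4, 0):
  L = 0, M = 8*sqrt(41)/205, N = 0.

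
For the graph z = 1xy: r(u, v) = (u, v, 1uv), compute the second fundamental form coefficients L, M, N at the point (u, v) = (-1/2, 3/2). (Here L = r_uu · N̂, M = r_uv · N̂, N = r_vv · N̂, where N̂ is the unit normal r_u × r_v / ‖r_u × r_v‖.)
L = 0;  M = sqrt(14)/7;  N = 0

Compute the unit normal N̂(u, v) = (-v/sqrt(u^2 + v^2 + 1), -u/sqrt(u^2 + v^2 + 1), 1/sqrt(u^2 + v^2 + 1)), and the second partials r_uu, r_uv, r_vv. Take dot products:
  L(u, v) = r_uu · N̂ = 0,
  M(u, v) = r_uv · N̂ = 1/sqrt(u^2 + v^2 + 1),
  N(u, v) = r_vv · N̂ = 0.
Evaluating at (u, v) = (-1/2, 3/2):
  L = 0, M = sqrt(14)/7, N = 0.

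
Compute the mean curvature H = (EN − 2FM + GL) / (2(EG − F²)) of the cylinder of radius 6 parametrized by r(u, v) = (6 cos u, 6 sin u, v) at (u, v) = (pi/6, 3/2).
H = -1/12

With E = 36, F = 0, G = 1, L = -6, M = 0, N = 0, assemble
  H = (EN − 2FM + GL) / (2(EG − F²)) = -1/12.
At (u, v) = (pi/6, 3/2): H = -1/12.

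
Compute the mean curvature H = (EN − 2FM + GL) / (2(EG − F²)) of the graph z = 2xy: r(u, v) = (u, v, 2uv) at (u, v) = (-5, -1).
H = -8*sqrt(105)/2205

With E = 4*v^2 + 1, F = 4*u*v, G = 4*u^2 + 1, L = 0, M = 2/sqrt(4*u^2 + 4*v^2 + 1), N = 0, assemble
  H = (EN − 2FM + GL) / (2(EG − F²)) = -8*u*v/(4*u^2 + 4*v^2 + 1)^(3/2).
At (u, v) = (-5, -1): H = -8*sqrt(105)/2205.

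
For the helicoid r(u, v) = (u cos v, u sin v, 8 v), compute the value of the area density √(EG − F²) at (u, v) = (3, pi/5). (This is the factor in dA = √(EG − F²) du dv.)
√(EG − F²)|_{(3, pi/5)} = sqrt(73)

E = 1, F = 0, G = u^2 + 64, so EG − F² = u^2 + 64. Taking the positive square root: √(EG − F²) = sqrt(u^2 + 64). At (u, v) = (3, pi/5): sqrt(73).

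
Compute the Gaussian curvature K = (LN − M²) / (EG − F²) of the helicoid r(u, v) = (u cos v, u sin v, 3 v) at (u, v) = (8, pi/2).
K = -9/5329

Coefficients of the first fundamental form: E = 1, F = 0, G = u^2 + 9.
Coefficients of the second fundamental form: L = 0, M = -3/sqrt(u^2 + 9), N = 0.
Assemble K = (LN − M²)/(EG − F²) = -9/(u^2 + 9)^2. At (u, v) = (8, pi/2): K = -9/5329.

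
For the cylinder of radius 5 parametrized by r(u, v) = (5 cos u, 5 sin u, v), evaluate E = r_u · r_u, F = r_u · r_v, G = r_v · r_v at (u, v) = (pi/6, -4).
E = 25;  F = 0;  G = 1

Partials: r_u = (-5*sin(u), 5*cos(u), 0), r_v = (0, 0, 1). As functions of (u, v):
  E = r_u · r_u = 25,
  F = r_u · r_v = 0,
  G = r_v · r_v = 1.
Evaluating at (u, v) = (pi/6, -4): E = 25, F = 0, G = 1.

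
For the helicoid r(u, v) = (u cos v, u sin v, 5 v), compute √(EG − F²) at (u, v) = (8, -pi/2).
√(EG − F²)|_{(8, -pi/2)} = sqrt(89)

E = 1, F = 0, G = u^2 + 25; EG − F² = u^2 + 25; √(EG − F²) = sqrt(u^2 + 25). At the given point: sqrt(89).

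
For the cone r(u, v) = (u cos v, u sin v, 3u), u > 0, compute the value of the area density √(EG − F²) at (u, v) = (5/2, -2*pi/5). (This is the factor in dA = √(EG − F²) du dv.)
√(EG − F²)|_{(5/2, -2*pi/5)} = 5*sqrt(10)/2

E = 10, F = 0, G = u^2, so EG − F² = 10*u^2. Taking the positive square root: √(EG − F²) = sqrt(10)*Abs(u). At (u, v) = (5/2, -2*pi/5): 5*sqrt(10)/2.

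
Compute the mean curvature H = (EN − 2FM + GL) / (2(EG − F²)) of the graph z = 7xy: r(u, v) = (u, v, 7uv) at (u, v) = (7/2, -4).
H = 38416*sqrt(5541)/30702681

With E = 49*v^2 + 1, F = 49*u*v, G = 49*u^2 + 1, L = 0, M = 7/sqrt(49*u^2 + 49*v^2 + 1), N = 0, assemble
  H = (EN − 2FM + GL) / (2(EG − F²)) = -343*u*v/(49*u^2 + 49*v^2 + 1)^(3/2).
At (u, v) = (7/2, -4): H = 38416*sqrt(5541)/30702681.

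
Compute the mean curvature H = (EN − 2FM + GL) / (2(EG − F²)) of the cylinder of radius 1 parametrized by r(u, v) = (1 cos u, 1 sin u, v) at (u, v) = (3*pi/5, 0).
H = -1/2

With E = 1, F = 0, G = 1, L = -1, M = 0, N = 0, assemble
  H = (EN − 2FM + GL) / (2(EG − F²)) = -1/2.
At (u, v) = (3*pi/5, 0): H = -1/2.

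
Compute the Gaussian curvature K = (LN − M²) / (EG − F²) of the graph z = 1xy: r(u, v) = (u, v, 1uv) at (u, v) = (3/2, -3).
K = -16/2401

Coefficients of the first fundamental form: E = v^2 + 1, F = u*v, G = u^2 + 1.
Coefficients of the second fundamental form: L = 0, M = 1/sqrt(u^2 + v^2 + 1), N = 0.
Assemble K = (LN − M²)/(EG − F²) = 1/((u^2*v^2 - (u^2 + 1)*(v^2 + 1))*(u^2 + v^2 + 1)). At (u, v) = (3/2, -3): K = -16/2401.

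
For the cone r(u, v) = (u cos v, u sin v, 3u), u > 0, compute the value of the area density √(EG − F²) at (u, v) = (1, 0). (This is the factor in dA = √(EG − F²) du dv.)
√(EG − F²)|_{(1, 0)} = sqrt(10)

E = 10, F = 0, G = u^2, so EG − F² = 10*u^2. Taking the positive square root: √(EG − F²) = sqrt(10)*Abs(u). At (u, v) = (1, 0): sqrt(10).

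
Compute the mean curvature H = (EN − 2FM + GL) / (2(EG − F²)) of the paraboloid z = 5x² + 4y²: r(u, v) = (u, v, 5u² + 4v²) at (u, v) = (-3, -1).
H = 3929*sqrt(965)/931225

With E = 100*u^2 + 1, F = 80*u*v, G = 64*v^2 + 1, L = 10/sqrt(100*u^2 + 64*v^2 + 1), M = 0, N = 8/sqrt(100*u^2 + 64*v^2 + 1), assemble
  H = (EN − 2FM + GL) / (2(EG − F²)) = (400*u^2 + 320*v^2 + 9)/(100*u^2 + 64*v^2 + 1)^(3/2).
At (u, v) = (-3, -1): H = 3929*sqrt(965)/931225.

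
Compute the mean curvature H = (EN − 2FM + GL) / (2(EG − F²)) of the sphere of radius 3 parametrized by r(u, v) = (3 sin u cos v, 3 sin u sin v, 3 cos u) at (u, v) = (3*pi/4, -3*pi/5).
H = -1/3

With E = 9, F = 0, G = 9*sin(u)^2, L = -3*sin(u)/Abs(sin(u)), M = 0, N = -3*sin(u)^3/Abs(sin(u)), assemble
  H = (EN − 2FM + GL) / (2(EG − F²)) = -sin(u)/(3*Abs(sin(u))).
At (u, v) = (3*pi/4, -3*pi/5): H = -1/3.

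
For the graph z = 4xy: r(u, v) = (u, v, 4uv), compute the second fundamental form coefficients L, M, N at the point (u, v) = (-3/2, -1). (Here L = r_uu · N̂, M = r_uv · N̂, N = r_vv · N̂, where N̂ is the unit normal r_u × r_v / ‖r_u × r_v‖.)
L = 0;  M = 4*sqrt(53)/53;  N = 0

Compute the unit normal N̂(u, v) = (-4*v/sqrt(16*u^2 + 16*v^2 + 1), -4*u/sqrt(16*u^2 + 16*v^2 + 1), 1/sqrt(16*u^2 + 16*v^2 + 1)), and the second partials r_uu, r_uv, r_vv. Take dot products:
  L(u, v) = r_uu · N̂ = 0,
  M(u, v) = r_uv · N̂ = 4/sqrt(16*u^2 + 16*v^2 + 1),
  N(u, v) = r_vv · N̂ = 0.
Evaluating at (u, v) = (-3/2, -1):
  L = 0, M = 4*sqrt(53)/53, N = 0.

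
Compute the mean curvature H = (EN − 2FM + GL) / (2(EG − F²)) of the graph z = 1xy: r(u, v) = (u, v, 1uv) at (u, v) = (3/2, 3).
H = -36/343

With E = v^2 + 1, F = u*v, G = u^2 + 1, L = 0, M = 1/sqrt(u^2 + v^2 + 1), N = 0, assemble
  H = (EN − 2FM + GL) / (2(EG − F²)) = -u*v/(u^2 + v^2 + 1)^(3/2).
At (u, v) = (3/2, 3): H = -36/343.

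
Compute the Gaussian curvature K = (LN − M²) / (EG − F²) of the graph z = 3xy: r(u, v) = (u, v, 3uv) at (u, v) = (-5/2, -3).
K = -144/305809

Coefficients of the first fundamental form: E = 9*v^2 + 1, F = 9*u*v, G = 9*u^2 + 1.
Coefficients of the second fundamental form: L = 0, M = 3/sqrt(9*u^2 + 9*v^2 + 1), N = 0.
Assemble K = (LN − M²)/(EG − F²) = -9/(81*u^4 + 162*u^2*v^2 + 18*u^2 + 81*v^4 + 18*v^2 + 1). At (u, v) = (-5/2, -3): K = -144/305809.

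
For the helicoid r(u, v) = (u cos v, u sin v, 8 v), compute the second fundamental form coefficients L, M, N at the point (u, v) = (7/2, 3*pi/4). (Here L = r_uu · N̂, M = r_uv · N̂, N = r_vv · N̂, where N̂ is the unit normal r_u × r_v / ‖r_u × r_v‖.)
L = 0;  M = -16*sqrt(305)/305;  N = 0

Compute the unit normal N̂(u, v) = (8*sin(v)/sqrt(u^2 + 64), -8*cos(v)/sqrt(u^2 + 64), u/sqrt(u^2 + 64)), and the second partials r_uu, r_uv, r_vv. Take dot products:
  L(u, v) = r_uu · N̂ = 0,
  M(u, v) = r_uv · N̂ = -8/sqrt(u^2 + 64),
  N(u, v) = r_vv · N̂ = 0.
Evaluating at (u, v) = (7/2, 3*pi/4):
  L = 0, M = -16*sqrt(305)/305, N = 0.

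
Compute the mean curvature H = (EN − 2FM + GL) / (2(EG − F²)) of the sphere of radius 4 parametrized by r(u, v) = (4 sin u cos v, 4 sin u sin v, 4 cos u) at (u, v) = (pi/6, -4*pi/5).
H = -1/4

With E = 16, F = 0, G = 16*sin(u)^2, L = -4*sin(u)/Abs(sin(u)), M = 0, N = -4*sin(u)^3/Abs(sin(u)), assemble
  H = (EN − 2FM + GL) / (2(EG − F²)) = -sin(u)/(4*Abs(sin(u))).
At (u, v) = (pi/6, -4*pi/5): H = -1/4.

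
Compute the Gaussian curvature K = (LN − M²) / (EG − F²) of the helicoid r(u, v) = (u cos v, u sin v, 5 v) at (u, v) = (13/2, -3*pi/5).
K = -400/72361

Coefficients of the first fundamental form: E = 1, F = 0, G = u^2 + 25.
Coefficients of the second fundamental form: L = 0, M = -5/sqrt(u^2 + 25), N = 0.
Assemble K = (LN − M²)/(EG − F²) = -25/(u^2 + 25)^2. At (u, v) = (13/2, -3*pi/5): K = -400/72361.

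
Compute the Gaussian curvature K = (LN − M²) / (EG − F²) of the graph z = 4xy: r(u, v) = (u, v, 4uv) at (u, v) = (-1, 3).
K = -16/25921

Coefficients of the first fundamental form: E = 16*v^2 + 1, F = 16*u*v, G = 16*u^2 + 1.
Coefficients of the second fundamental form: L = 0, M = 4/sqrt(16*u^2 + 16*v^2 + 1), N = 0.
Assemble K = (LN − M²)/(EG − F²) = -16/(256*u^4 + 512*u^2*v^2 + 32*u^2 + 256*v^4 + 32*v^2 + 1). At (u, v) = (-1, 3): K = -16/25921.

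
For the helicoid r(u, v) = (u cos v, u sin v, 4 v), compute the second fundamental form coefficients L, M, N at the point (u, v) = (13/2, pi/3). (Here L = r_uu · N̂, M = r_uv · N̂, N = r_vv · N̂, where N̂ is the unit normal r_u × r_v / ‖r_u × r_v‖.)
L = 0;  M = -8*sqrt(233)/233;  N = 0

Compute the unit normal N̂(u, v) = (4*sin(v)/sqrt(u^2 + 16), -4*cos(v)/sqrt(u^2 + 16), u/sqrt(u^2 + 16)), and the second partials r_uu, r_uv, r_vv. Take dot products:
  L(u, v) = r_uu · N̂ = 0,
  M(u, v) = r_uv · N̂ = -4/sqrt(u^2 + 16),
  N(u, v) = r_vv · N̂ = 0.
Evaluating at (u, v) = (13/2, pi/3):
  L = 0, M = -8*sqrt(233)/233, N = 0.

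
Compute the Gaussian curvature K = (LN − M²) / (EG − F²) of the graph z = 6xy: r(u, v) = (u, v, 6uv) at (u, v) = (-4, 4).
K = -36/1329409

Coefficients of the first fundamental form: E = 36*v^2 + 1, F = 36*u*v, G = 36*u^2 + 1.
Coefficients of the second fundamental form: L = 0, M = 6/sqrt(36*u^2 + 36*v^2 + 1), N = 0.
Assemble K = (LN − M²)/(EG − F²) = -36/(1296*u^4 + 2592*u^2*v^2 + 72*u^2 + 1296*v^4 + 72*v^2 + 1). At (u, v) = (-4, 4): K = -36/1329409.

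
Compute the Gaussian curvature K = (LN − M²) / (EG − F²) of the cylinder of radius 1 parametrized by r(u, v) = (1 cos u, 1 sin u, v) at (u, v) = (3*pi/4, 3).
K = 0

Coefficients of the first fundamental form: E = 1, F = 0, G = 1.
Coefficients of the second fundamental form: L = -1, M = 0, N = 0.
Assemble K = (LN − M²)/(EG − F²) = 0. At (u, v) = (3*pi/4, 3): K = 0.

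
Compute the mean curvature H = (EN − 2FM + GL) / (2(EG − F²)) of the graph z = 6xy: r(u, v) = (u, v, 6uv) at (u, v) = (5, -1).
H = 1080*sqrt(937)/877969

With E = 36*v^2 + 1, F = 36*u*v, G = 36*u^2 + 1, L = 0, M = 6/sqrt(36*u^2 + 36*v^2 + 1), N = 0, assemble
  H = (EN − 2FM + GL) / (2(EG − F²)) = -216*u*v/(36*u^2 + 36*v^2 + 1)^(3/2).
At (u, v) = (5, -1): H = 1080*sqrt(937)/877969.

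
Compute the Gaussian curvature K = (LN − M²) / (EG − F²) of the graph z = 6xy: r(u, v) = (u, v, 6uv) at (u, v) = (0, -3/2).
K = -9/1681

Coefficients of the first fundamental form: E = 36*v^2 + 1, F = 36*u*v, G = 36*u^2 + 1.
Coefficients of the second fundamental form: L = 0, M = 6/sqrt(36*u^2 + 36*v^2 + 1), N = 0.
Assemble K = (LN − M²)/(EG − F²) = -36/(1296*u^4 + 2592*u^2*v^2 + 72*u^2 + 1296*v^4 + 72*v^2 + 1). At (u, v) = (0, -3/2): K = -9/1681.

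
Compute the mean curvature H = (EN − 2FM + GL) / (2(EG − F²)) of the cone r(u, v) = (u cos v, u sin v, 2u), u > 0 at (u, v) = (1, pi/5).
H = sqrt(5)/5

With E = 5, F = 0, G = u^2, L = 0, M = 0, N = 2*sqrt(5)*u^2/(5*Abs(u)), assemble
  H = (EN − 2FM + GL) / (2(EG − F²)) = sqrt(5)/(5*Abs(u)).
At (u, v) = (1, pi/5): H = sqrt(5)/5.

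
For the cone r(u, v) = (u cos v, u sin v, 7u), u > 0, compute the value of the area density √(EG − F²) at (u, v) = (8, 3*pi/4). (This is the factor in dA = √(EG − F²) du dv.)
√(EG − F²)|_{(8, 3*pi/4)} = 40*sqrt(2)

E = 50, F = 0, G = u^2, so EG − F² = 50*u^2. Taking the positive square root: √(EG − F²) = 5*sqrt(2)*Abs(u). At (u, v) = (8, 3*pi/4): 40*sqrt(2).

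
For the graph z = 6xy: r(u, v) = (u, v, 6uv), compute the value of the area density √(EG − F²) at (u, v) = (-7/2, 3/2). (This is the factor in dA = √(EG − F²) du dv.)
√(EG − F²)|_{(-7/2, 3/2)} = sqrt(523)

E = 36*v^2 + 1, F = 36*u*v, G = 36*u^2 + 1, so EG − F² = 36*u^2 + 36*v^2 + 1. Taking the positive square root: √(EG − F²) = sqrt(36*u^2 + 36*v^2 + 1). At (u, v) = (-7/2, 3/2): sqrt(523).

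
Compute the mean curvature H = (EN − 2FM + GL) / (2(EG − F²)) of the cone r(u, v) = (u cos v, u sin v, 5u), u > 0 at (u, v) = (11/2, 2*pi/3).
H = 5*sqrt(26)/286

With E = 26, F = 0, G = u^2, L = 0, M = 0, N = 5*sqrt(26)*u^2/(26*Abs(u)), assemble
  H = (EN − 2FM + GL) / (2(EG − F²)) = 5*sqrt(26)/(52*Abs(u)).
At (u, v) = (11/2, 2*pi/3): H = 5*sqrt(26)/286.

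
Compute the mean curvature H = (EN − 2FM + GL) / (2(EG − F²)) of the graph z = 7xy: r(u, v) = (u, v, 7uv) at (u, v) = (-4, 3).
H = 1029*sqrt(1226)/375769

With E = 49*v^2 + 1, F = 49*u*v, G = 49*u^2 + 1, L = 0, M = 7/sqrt(49*u^2 + 49*v^2 + 1), N = 0, assemble
  H = (EN − 2FM + GL) / (2(EG − F²)) = -343*u*v/(49*u^2 + 49*v^2 + 1)^(3/2).
At (u, v) = (-4, 3): H = 1029*sqrt(1226)/375769.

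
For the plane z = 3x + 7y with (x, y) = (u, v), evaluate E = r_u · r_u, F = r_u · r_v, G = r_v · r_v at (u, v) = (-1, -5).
E = 10;  F = 21;  G = 50

Partials: r_u = (1, 0, 3), r_v = (0, 1, 7). As functions of (u, v):
  E = r_u · r_u = 10,
  F = r_u · r_v = 21,
  G = r_v · r_v = 50.
Evaluating at (u, v) = (-1, -5): E = 10, F = 21, G = 50.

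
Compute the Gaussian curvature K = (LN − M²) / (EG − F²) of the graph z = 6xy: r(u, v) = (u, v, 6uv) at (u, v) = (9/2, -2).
K = -9/190969

Coefficients of the first fundamental form: E = 36*v^2 + 1, F = 36*u*v, G = 36*u^2 + 1.
Coefficients of the second fundamental form: L = 0, M = 6/sqrt(36*u^2 + 36*v^2 + 1), N = 0.
Assemble K = (LN − M²)/(EG − F²) = -36/(1296*u^4 + 2592*u^2*v^2 + 72*u^2 + 1296*v^4 + 72*v^2 + 1). At (u, v) = (9/2, -2): K = -9/190969.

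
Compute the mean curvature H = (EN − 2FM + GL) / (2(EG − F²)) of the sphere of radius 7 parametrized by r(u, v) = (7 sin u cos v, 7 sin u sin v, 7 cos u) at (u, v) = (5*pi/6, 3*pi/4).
H = -1/7

With E = 49, F = 0, G = 49*sin(u)^2, L = -7*sin(u)/Abs(sin(u)), M = 0, N = -7*sin(u)^3/Abs(sin(u)), assemble
  H = (EN − 2FM + GL) / (2(EG − F²)) = -sin(u)/(7*Abs(sin(u))).
At (u, v) = (5*pi/6, 3*pi/4): H = -1/7.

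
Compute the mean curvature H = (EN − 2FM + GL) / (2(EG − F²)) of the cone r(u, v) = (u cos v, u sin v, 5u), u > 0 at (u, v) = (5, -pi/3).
H = sqrt(26)/52

With E = 26, F = 0, G = u^2, L = 0, M = 0, N = 5*sqrt(26)*u^2/(26*Abs(u)), assemble
  H = (EN − 2FM + GL) / (2(EG − F²)) = 5*sqrt(26)/(52*Abs(u)).
At (u, v) = (5, -pi/3): H = sqrt(26)/52.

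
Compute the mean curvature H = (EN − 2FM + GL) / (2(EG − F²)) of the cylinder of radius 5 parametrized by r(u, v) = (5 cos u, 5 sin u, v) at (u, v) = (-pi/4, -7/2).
H = -1/10

With E = 25, F = 0, G = 1, L = -5, M = 0, N = 0, assemble
  H = (EN − 2FM + GL) / (2(EG − F²)) = -1/10.
At (u, v) = (-pi/4, -7/2): H = -1/10.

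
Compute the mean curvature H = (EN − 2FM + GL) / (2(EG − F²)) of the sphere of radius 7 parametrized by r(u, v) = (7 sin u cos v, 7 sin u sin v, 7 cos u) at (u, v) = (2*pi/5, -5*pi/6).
H = -1/7

With E = 49, F = 0, G = 49*sin(u)^2, L = -7*sin(u)/Abs(sin(u)), M = 0, N = -7*sin(u)^3/Abs(sin(u)), assemble
  H = (EN − 2FM + GL) / (2(EG − F²)) = -sin(u)/(7*Abs(sin(u))).
At (u, v) = (2*pi/5, -5*pi/6): H = -1/7.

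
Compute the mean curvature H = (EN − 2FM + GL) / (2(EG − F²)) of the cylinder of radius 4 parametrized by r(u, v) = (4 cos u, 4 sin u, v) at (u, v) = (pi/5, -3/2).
H = -1/8

With E = 16, F = 0, G = 1, L = -4, M = 0, N = 0, assemble
  H = (EN − 2FM + GL) / (2(EG − F²)) = -1/8.
At (u, v) = (pi/5, -3/2): H = -1/8.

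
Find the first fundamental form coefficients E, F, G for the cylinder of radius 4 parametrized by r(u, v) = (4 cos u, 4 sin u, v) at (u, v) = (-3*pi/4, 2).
E = 16;  F = 0;  G = 1

Partials: r_u = (-4*sin(u), 4*cos(u), 0), r_v = (0, 0, 1). As functions of (u, v):
  E = r_u · r_u = 16,
  F = r_u · r_v = 0,
  G = r_v · r_v = 1.
Evaluating at (u, v) = (-3*pi/4, 2): E = 16, F = 0, G = 1.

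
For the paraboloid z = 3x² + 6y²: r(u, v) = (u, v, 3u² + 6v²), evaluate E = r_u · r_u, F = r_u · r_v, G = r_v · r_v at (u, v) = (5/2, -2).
E = 226;  F = -360;  G = 577

Partials: r_u = (1, 0, 6*u), r_v = (0, 1, 12*v). As functions of (u, v):
  E = r_u · r_u = 36*u^2 + 1,
  F = r_u · r_v = 72*u*v,
  G = r_v · r_v = 144*v^2 + 1.
Evaluating at (u, v) = (5/2, -2): E = 226, F = -360, G = 577.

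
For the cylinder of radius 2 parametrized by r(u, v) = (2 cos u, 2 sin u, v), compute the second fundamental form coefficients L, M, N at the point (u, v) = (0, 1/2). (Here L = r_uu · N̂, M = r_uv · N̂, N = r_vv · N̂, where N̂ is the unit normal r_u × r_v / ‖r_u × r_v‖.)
L = -2;  M = 0;  N = 0

Compute the unit normal N̂(u, v) = (cos(u), sin(u), 0), and the second partials r_uu, r_uv, r_vv. Take dot products:
  L(u, v) = r_uu · N̂ = -2,
  M(u, v) = r_uv · N̂ = 0,
  N(u, v) = r_vv · N̂ = 0.
Evaluating at (u, v) = (0, 1/2):
  L = -2, M = 0, N = 0.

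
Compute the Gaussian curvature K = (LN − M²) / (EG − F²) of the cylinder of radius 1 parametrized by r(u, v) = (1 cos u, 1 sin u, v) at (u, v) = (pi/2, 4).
K = 0

Coefficients of the first fundamental form: E = 1, F = 0, G = 1.
Coefficients of the second fundamental form: L = -1, M = 0, N = 0.
Assemble K = (LN − M²)/(EG − F²) = 0. At (u, v) = (pi/2, 4): K = 0.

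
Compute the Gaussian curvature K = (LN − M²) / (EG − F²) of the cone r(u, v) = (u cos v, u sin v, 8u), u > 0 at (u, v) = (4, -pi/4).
K = 0

Coefficients of the first fundamental form: E = 65, F = 0, G = u^2.
Coefficients of the second fundamental form: L = 0, M = 0, N = 8*sqrt(65)*u^2/(65*Abs(u)).
Assemble K = (LN − M²)/(EG − F²) = 0. At (u, v) = (4, -pi/4): K = 0.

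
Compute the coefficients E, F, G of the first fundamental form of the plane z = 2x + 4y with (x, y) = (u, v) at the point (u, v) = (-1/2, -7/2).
E = 5;  F = 8;  G = 17

Partials: r_u = (1, 0, 2), r_v = (0, 1, 4). As functions of (u, v):
  E = r_u · r_u = 5,
  F = r_u · r_v = 8,
  G = r_v · r_v = 17.
Evaluating at (u, v) = (-1/2, -7/2): E = 5, F = 8, G = 17.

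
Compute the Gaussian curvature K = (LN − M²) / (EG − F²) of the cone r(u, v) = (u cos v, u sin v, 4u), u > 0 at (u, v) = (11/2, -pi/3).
K = 0

Coefficients of the first fundamental form: E = 17, F = 0, G = u^2.
Coefficients of the second fundamental form: L = 0, M = 0, N = 4*sqrt(17)*u^2/(17*Abs(u)).
Assemble K = (LN − M²)/(EG − F²) = 0. At (u, v) = (11/2, -pi/3): K = 0.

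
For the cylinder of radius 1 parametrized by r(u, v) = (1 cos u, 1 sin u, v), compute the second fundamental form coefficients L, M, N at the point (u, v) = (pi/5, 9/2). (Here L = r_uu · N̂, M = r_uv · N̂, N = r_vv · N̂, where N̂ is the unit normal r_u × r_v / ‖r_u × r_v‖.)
L = -1;  M = 0;  N = 0

Compute the unit normal N̂(u, v) = (cos(u), sin(u), 0), and the second partials r_uu, r_uv, r_vv. Take dot products:
  L(u, v) = r_uu · N̂ = -1,
  M(u, v) = r_uv · N̂ = 0,
  N(u, v) = r_vv · N̂ = 0.
Evaluating at (u, v) = (pi/5, 9/2):
  L = -1, M = 0, N = 0.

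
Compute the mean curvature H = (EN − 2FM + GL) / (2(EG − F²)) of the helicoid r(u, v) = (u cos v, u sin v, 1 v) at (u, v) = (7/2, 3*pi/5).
H = 0

With E = 1, F = 0, G = u^2 + 1, L = 0, M = -1/sqrt(u^2 + 1), N = 0, assemble
  H = (EN − 2FM + GL) / (2(EG − F²)) = 0.
At (u, v) = (7/2, 3*pi/5): H = 0.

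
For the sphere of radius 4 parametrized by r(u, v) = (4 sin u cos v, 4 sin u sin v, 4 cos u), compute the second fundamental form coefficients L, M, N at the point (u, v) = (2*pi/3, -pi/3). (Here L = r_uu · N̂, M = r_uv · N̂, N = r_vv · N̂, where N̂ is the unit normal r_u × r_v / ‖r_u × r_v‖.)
L = -4;  M = 0;  N = -3

Compute the unit normal N̂(u, v) = (sin(u)^2*cos(v)/Abs(sin(u)), sin(u)^2*sin(v)/Abs(sin(u)), sin(2*u)/(2*Abs(sin(u)))), and the second partials r_uu, r_uv, r_vv. Take dot products:
  L(u, v) = r_uu · N̂ = -4*sin(u)/Abs(sin(u)),
  M(u, v) = r_uv · N̂ = 0,
  N(u, v) = r_vv · N̂ = -4*sin(u)^3/Abs(sin(u)).
Evaluating at (u, v) = (2*pi/3, -pi/3):
  L = -4, M = 0, N = -3.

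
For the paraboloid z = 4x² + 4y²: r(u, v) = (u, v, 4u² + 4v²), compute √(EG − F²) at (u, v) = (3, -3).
√(EG − F²)|_{(3, -3)} = sqrt(1153)

E = 64*u^2 + 1, F = 64*u*v, G = 64*v^2 + 1; EG − F² = 64*u^2 + 64*v^2 + 1; √(EG − F²) = sqrt(64*u^2 + 64*v^2 + 1). At the given point: sqrt(1153).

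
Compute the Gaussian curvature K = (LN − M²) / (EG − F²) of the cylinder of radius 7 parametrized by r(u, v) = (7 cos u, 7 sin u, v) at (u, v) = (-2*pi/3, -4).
K = 0

Coefficients of the first fundamental form: E = 49, F = 0, G = 1.
Coefficients of the second fundamental form: L = -7, M = 0, N = 0.
Assemble K = (LN − M²)/(EG − F²) = 0. At (u, v) = (-2*pi/3, -4): K = 0.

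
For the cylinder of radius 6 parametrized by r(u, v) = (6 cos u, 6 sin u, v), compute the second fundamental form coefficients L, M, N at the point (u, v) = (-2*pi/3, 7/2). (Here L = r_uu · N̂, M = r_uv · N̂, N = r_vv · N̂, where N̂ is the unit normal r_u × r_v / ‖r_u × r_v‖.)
L = -6;  M = 0;  N = 0

Compute the unit normal N̂(u, v) = (cos(u), sin(u), 0), and the second partials r_uu, r_uv, r_vv. Take dot products:
  L(u, v) = r_uu · N̂ = -6,
  M(u, v) = r_uv · N̂ = 0,
  N(u, v) = r_vv · N̂ = 0.
Evaluating at (u, v) = (-2*pi/3, 7/2):
  L = -6, M = 0, N = 0.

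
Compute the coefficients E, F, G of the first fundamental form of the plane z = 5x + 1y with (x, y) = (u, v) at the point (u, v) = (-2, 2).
E = 26;  F = 5;  G = 2

Partials: r_u = (1, 0, 5), r_v = (0, 1, 1). As functions of (u, v):
  E = r_u · r_u = 26,
  F = r_u · r_v = 5,
  G = r_v · r_v = 2.
Evaluating at (u, v) = (-2, 2): E = 26, F = 5, G = 2.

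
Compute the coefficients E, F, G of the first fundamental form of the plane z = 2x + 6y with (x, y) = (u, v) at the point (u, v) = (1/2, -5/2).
E = 5;  F = 12;  G = 37

Partials: r_u = (1, 0, 2), r_v = (0, 1, 6). As functions of (u, v):
  E = r_u · r_u = 5,
  F = r_u · r_v = 12,
  G = r_v · r_v = 37.
Evaluating at (u, v) = (1/2, -5/2): E = 5, F = 12, G = 37.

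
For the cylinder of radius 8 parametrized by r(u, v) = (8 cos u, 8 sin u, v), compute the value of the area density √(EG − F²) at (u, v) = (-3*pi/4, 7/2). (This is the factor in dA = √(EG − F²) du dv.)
√(EG − F²)|_{(-3*pi/4, 7/2)} = 8

E = 64, F = 0, G = 1, so EG − F² = 64. Taking the positive square root: √(EG − F²) = 8. At (u, v) = (-3*pi/4, 7/2): 8.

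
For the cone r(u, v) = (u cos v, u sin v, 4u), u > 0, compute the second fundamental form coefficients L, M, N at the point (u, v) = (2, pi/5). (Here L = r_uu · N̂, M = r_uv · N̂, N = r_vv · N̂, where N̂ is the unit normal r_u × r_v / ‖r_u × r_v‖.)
L = 0;  M = 0;  N = 8*sqrt(17)/17

Compute the unit normal N̂(u, v) = (-4*sqrt(17)*u*cos(v)/(17*Abs(u)), -4*sqrt(17)*u*sin(v)/(17*Abs(u)), sqrt(17)*u/(17*Abs(u))), and the second partials r_uu, r_uv, r_vv. Take dot products:
  L(u, v) = r_uu · N̂ = 0,
  M(u, v) = r_uv · N̂ = 0,
  N(u, v) = r_vv · N̂ = 4*sqrt(17)*u^2/(17*Abs(u)).
Evaluating at (u, v) = (2, pi/5):
  L = 0, M = 0, N = 8*sqrt(17)/17.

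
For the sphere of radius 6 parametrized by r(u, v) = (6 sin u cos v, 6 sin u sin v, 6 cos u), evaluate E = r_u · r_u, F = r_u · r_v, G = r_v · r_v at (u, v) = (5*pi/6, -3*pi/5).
E = 36;  F = 0;  G = 9

Partials: r_u = (6*cos(u)*cos(v), 6*sin(v)*cos(u), -6*sin(u)), r_v = (-6*sin(u)*sin(v), 6*sin(u)*cos(v), 0). As functions of (u, v):
  E = r_u · r_u = 36,
  F = r_u · r_v = 0,
  G = r_v · r_v = 36*sin(u)^2.
Evaluating at (u, v) = (5*pi/6, -3*pi/5): E = 36, F = 0, G = 9.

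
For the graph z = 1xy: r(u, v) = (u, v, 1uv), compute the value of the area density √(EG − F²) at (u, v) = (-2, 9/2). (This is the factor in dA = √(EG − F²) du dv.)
√(EG − F²)|_{(-2, 9/2)} = sqrt(101)/2

E = v^2 + 1, F = u*v, G = u^2 + 1, so EG − F² = u^2 + v^2 + 1. Taking the positive square root: √(EG − F²) = sqrt(u^2 + v^2 + 1). At (u, v) = (-2, 9/2): sqrt(101)/2.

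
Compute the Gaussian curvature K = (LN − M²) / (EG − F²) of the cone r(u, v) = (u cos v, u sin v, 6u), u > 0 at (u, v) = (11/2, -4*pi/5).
K = 0

Coefficients of the first fundamental form: E = 37, F = 0, G = u^2.
Coefficients of the second fundamental form: L = 0, M = 0, N = 6*sqrt(37)*u^2/(37*Abs(u)).
Assemble K = (LN − M²)/(EG − F²) = 0. At (u, v) = (11/2, -4*pi/5): K = 0.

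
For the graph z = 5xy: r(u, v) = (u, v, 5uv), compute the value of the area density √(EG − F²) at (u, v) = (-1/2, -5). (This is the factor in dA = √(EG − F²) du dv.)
√(EG − F²)|_{(-1/2, -5)} = 3*sqrt(281)/2

E = 25*v^2 + 1, F = 25*u*v, G = 25*u^2 + 1, so EG − F² = 25*u^2 + 25*v^2 + 1. Taking the positive square root: √(EG − F²) = sqrt(25*u^2 + 25*v^2 + 1). At (u, v) = (-1/2, -5): 3*sqrt(281)/2.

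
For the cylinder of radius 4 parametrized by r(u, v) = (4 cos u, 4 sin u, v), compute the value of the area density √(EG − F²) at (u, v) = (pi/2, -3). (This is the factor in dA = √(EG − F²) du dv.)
√(EG − F²)|_{(pi/2, -3)} = 4

E = 16, F = 0, G = 1, so EG − F² = 16. Taking the positive square root: √(EG − F²) = 4. At (u, v) = (pi/2, -3): 4.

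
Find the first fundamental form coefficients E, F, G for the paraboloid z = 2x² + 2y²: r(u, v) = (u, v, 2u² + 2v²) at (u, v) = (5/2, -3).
E = 101;  F = -120;  G = 145

Partials: r_u = (1, 0, 4*u), r_v = (0, 1, 4*v). As functions of (u, v):
  E = r_u · r_u = 16*u^2 + 1,
  F = r_u · r_v = 16*u*v,
  G = r_v · r_v = 16*v^2 + 1.
Evaluating at (u, v) = (5/2, -3): E = 101, F = -120, G = 145.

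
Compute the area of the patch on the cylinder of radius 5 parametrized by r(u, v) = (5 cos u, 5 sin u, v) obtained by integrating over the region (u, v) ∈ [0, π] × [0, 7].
Area = 35*pi

Area = ∫∫ √(EG − F²) du dv with √(EG − F²) = 5. Integrating over [0, π] × [0, 7] gives 35*pi.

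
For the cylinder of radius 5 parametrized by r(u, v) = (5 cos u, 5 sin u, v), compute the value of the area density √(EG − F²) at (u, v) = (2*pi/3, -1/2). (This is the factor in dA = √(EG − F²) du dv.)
√(EG − F²)|_{(2*pi/3, -1/2)} = 5

E = 25, F = 0, G = 1, so EG − F² = 25. Taking the positive square root: √(EG − F²) = 5. At (u, v) = (2*pi/3, -1/2): 5.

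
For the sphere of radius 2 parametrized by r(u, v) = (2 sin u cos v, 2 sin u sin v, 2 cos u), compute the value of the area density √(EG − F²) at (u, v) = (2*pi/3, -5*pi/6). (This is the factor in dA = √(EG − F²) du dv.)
√(EG − F²)|_{(2*pi/3, -5*pi/6)} = 2*sqrt(3)

E = 4, F = 0, G = 4*sin(u)^2, so EG − F² = 16*sin(u)^2. Taking the positive square root: √(EG − F²) = 4*Abs(sin(u)). At (u, v) = (2*pi/3, -5*pi/6): 2*sqrt(3).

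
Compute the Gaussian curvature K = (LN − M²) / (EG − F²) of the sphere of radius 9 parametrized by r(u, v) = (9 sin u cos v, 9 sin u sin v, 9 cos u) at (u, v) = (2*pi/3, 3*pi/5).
K = 1/81

Coefficients of the first fundamental form: E = 81, F = 0, G = 81*sin(u)^2.
Coefficients of the second fundamental form: L = -9*sin(u)/Abs(sin(u)), M = 0, N = -9*sin(u)^3/Abs(sin(u)).
Assemble K = (LN − M²)/(EG − F²) = 1/81. At (u, v) = (2*pi/3, 3*pi/5): K = 1/81.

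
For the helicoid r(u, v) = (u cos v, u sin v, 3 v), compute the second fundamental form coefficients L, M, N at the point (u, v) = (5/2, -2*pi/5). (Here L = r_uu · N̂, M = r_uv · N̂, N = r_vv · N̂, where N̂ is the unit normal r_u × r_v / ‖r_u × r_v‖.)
L = 0;  M = -6*sqrt(61)/61;  N = 0

Compute the unit normal N̂(u, v) = (3*sin(v)/sqrt(u^2 + 9), -3*cos(v)/sqrt(u^2 + 9), u/sqrt(u^2 + 9)), and the second partials r_uu, r_uv, r_vv. Take dot products:
  L(u, v) = r_uu · N̂ = 0,
  M(u, v) = r_uv · N̂ = -3/sqrt(u^2 + 9),
  N(u, v) = r_vv · N̂ = 0.
Evaluating at (u, v) = (5/2, -2*pi/5):
  L = 0, M = -6*sqrt(61)/61, N = 0.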